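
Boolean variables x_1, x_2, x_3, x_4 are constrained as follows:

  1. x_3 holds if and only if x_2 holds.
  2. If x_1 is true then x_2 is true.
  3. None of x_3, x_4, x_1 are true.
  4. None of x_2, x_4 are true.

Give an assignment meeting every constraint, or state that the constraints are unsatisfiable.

x_1=F, x_2=F, x_3=F, x_4=F

  (1) x_3=F, x_2=F — same ✓
  (2) x_1=F ⇒ x_2: vacuous ✓
  (3) {x_3, x_4, x_1}: 0 true — none ✓
  (4) {x_2, x_4}: 0 true — none ✓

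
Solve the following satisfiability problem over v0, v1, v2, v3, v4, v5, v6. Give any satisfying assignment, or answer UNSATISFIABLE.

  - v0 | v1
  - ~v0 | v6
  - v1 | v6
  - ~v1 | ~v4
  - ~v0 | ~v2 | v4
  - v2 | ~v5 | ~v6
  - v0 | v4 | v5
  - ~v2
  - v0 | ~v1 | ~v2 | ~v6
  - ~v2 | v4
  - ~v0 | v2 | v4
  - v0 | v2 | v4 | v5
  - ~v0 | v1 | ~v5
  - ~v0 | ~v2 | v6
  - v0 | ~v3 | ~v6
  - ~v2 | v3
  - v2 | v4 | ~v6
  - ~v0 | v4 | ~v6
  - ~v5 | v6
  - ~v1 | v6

Unit clause (~v2) forces v2 = False.
Set v0 = True.
  then (~v0 | v6) forces v6 = True.
  then (v2 | ~v5 | ~v6) forces v5 = False.
  then (~v0 | v2 | v4) forces v4 = True.
  then (~v1 | ~v4) forces v1 = False.
Set v3 = True.
All clauses satisfied.

v0=T; v1=F; v2=F; v3=T; v4=T; v5=F; v6=T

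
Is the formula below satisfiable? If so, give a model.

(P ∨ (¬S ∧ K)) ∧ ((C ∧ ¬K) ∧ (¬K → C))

S=F; C=T; K=F; P=T

  P ∨ (¬S ∧ K) = True
    ¬S ∧ K = False
      ¬S = True
  (C ∧ ¬K) ∧ (¬K → C) = True
    C ∧ ¬K = True
      ¬K = True
    ¬K → C = True
      ¬K = True
Both conjuncts True, so the formula holds.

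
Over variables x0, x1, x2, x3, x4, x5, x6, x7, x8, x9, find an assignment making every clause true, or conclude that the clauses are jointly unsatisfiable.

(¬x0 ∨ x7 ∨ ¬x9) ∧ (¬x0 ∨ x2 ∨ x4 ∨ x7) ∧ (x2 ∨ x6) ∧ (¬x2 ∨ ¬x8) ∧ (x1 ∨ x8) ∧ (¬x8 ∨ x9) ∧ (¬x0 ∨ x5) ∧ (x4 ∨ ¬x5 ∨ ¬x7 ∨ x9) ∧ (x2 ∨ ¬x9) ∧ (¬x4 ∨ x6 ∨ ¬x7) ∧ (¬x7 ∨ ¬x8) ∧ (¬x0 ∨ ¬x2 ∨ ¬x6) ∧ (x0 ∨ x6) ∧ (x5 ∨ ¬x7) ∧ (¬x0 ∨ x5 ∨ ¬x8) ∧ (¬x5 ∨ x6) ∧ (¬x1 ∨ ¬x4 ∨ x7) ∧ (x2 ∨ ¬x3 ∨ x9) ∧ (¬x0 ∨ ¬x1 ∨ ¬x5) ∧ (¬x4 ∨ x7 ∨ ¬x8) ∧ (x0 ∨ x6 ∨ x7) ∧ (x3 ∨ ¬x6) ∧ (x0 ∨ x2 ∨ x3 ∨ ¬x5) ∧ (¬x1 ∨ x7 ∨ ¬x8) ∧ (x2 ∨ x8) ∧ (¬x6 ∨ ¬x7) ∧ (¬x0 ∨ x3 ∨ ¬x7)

Set x0 = False.
  then (x0 ∨ x6) forces x6 = True.
  then (x3 ∨ ¬x6) forces x3 = True.
  then (¬x6 ∨ ¬x7) forces x7 = False.
Set x1 = True.
  then (¬x1 ∨ ¬x4 ∨ x7) forces x4 = False.
  then (¬x1 ∨ x7 ∨ ¬x8) forces x8 = False.
  then (x2 ∨ x8) forces x2 = True.
Set x5 = True.
Set x9 = True.
All clauses satisfied.

x0 = False, x1 = True, x2 = True, x3 = True, x4 = False, x5 = True, x6 = True, x7 = False, x8 = False, x9 = True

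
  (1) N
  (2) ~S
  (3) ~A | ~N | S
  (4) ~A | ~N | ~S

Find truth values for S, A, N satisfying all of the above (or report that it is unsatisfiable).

S = False, A = False, N = True

Unit clause (N) forces N = True.
Unit clause (~S) forces S = False.
In (~A | ~N | S) only ~A is left, so A = False.
All clauses satisfied.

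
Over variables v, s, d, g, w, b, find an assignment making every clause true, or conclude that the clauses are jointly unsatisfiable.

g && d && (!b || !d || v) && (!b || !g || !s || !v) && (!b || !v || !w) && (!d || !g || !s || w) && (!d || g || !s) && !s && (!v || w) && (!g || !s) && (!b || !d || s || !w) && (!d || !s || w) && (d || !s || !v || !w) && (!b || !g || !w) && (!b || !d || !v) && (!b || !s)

Unit clause (g) forces g = True.
Unit clause (d) forces d = True.
Unit clause (!s) forces s = False.
Set v = False.
  then (!b || !d || v) forces b = False.
Set w = True.
All clauses satisfied.

v = False, s = False, d = True, g = True, w = True, b = False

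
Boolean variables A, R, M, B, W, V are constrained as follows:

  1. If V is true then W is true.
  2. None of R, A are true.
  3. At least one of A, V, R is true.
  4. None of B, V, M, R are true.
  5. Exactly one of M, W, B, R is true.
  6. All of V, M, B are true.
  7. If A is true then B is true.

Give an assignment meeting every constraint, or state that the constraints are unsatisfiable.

Unsatisfiable — no assignment works.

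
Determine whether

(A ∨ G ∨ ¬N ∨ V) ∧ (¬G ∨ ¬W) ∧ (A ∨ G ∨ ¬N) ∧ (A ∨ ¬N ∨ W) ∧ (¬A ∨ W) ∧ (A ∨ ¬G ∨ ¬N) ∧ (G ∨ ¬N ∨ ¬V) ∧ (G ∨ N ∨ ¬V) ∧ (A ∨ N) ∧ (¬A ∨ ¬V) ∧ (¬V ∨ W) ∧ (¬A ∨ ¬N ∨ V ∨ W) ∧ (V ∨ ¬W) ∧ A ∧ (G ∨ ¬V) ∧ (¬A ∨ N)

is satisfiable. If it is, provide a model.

No satisfying assignment exists.

Case V = True:
  (¬A ∨ ¬V) forces A = False.
  Clause (A) is falsified — contradiction.
Case V = False:
  (V ∨ ¬W) forces W = False.
  (¬A ∨ W) forces A = False.
  Clause (A) is falsified — contradiction.
Both cases fail, so the formula is unsatisfiable.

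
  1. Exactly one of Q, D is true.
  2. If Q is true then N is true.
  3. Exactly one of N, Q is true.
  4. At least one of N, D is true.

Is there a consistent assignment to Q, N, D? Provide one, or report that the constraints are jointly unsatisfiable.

Q: False, N: True, D: True

  (1) {Q, D}: 1 true — exactly one ✓
  (2) Q=F ⇒ N: vacuous ✓
  (3) {N, Q}: 1 true — exactly one ✓
  (4) {N, D}: 2 true — at least one ✓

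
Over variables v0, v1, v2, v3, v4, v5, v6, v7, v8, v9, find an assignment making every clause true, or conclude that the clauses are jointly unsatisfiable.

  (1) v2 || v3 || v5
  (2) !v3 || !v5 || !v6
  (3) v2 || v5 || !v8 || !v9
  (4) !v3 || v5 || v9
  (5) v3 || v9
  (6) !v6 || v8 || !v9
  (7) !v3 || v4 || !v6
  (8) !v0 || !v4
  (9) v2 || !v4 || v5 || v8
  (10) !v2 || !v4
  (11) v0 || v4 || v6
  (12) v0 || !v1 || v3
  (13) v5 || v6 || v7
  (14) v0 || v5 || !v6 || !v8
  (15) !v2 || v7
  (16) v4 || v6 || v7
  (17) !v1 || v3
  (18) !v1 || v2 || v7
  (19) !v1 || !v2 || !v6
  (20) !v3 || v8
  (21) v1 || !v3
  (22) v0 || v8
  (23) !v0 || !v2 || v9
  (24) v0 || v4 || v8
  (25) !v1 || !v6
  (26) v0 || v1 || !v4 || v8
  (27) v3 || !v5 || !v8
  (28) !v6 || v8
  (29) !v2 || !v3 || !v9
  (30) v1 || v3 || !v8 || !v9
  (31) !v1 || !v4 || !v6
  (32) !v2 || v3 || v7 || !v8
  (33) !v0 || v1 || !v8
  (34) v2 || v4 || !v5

v0 = False, v1 = True, v2 = False, v3 = True, v4 = True, v5 = True, v6 = False, v7 = True, v8 = True, v9 = True

Set v0 = False.
  then (v0 || v8) forces v8 = True.
Set v1 = True.
  then (v0 || !v1 || v3) forces v3 = True.
  then (!v1 || !v6) forces v6 = False.
  then (v0 || v4 || v6) forces v4 = True.
  then (!v2 || !v4) forces v2 = False.
  then (!v1 || v2 || v7) forces v7 = True.
Try v5 = False:
  (v2 || v5 || !v8 || !v9) forces v9 = False.
  clause (!v3 || v5 || v9) is falsified — backtrack.
So v5 = True.
Set v9 = True.
All clauses satisfied.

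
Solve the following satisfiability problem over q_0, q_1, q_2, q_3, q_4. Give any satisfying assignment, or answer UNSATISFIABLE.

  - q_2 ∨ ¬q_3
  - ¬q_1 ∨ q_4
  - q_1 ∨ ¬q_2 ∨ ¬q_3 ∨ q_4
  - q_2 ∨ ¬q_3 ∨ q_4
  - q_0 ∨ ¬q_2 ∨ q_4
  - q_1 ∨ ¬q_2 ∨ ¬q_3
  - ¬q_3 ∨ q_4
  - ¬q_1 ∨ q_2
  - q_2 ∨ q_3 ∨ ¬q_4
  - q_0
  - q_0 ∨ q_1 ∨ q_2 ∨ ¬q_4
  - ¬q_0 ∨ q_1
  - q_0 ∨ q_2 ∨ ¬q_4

Unit clause (q_0) forces q_0 = True.
In (¬q_0 ∨ q_1) only q_1 is left, so q_1 = True.
In (¬q_1 ∨ q_4) only q_4 is left, so q_4 = True.
In (¬q_1 ∨ q_2) only q_2 is left, so q_2 = True.
Set q_3 = True.
All clauses satisfied.

q_0: True, q_1: True, q_2: True, q_3: True, q_4: True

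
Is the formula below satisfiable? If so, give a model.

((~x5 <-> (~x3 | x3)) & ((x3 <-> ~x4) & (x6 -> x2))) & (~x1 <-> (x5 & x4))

x1: True, x2: True, x3: False, x4: True, x5: False, x6: True

  (~x5 <-> (~x3 | x3)) & ((x3 <-> ~x4) & (x6 -> x2)) = True
    ~x5 <-> (~x3 | x3) = True
      ~x5 = True
      ~x3 | x3 = True
        ~x3 = True
    (x3 <-> ~x4) & (x6 -> x2) = True
      x3 <-> ~x4 = True
        ~x4 = False
      x6 -> x2 = True
  ~x1 <-> (x5 & x4) = True
    ~x1 = False
    x5 & x4 = False
Both conjuncts True, so the formula holds.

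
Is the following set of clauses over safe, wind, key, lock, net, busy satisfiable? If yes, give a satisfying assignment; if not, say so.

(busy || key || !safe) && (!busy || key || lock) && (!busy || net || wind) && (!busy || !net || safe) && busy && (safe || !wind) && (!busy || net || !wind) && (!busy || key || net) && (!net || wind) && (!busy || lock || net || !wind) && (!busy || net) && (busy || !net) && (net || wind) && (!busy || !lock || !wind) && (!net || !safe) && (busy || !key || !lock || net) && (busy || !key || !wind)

Case busy = True:
  (!busy || net) forces net = True.
  (!busy || !net || safe) forces safe = True.
  Clause (!net || !safe) is falsified — contradiction.
Case busy = False:
  Clause (busy) is falsified — contradiction.
Both cases fail, so the formula is unsatisfiable.

The formula is unsatisfiable.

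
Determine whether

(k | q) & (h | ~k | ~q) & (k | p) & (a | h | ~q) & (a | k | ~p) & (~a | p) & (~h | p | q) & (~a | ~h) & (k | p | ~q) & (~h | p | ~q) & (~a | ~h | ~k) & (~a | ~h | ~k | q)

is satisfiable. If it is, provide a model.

Set a = True.
  then (~a | p) forces p = True.
  then (~a | ~h) forces h = False.
Set k = True.
  then (h | ~k | ~q) forces q = False.
All clauses satisfied.

a: True; k: True; h: False; q: False; p: True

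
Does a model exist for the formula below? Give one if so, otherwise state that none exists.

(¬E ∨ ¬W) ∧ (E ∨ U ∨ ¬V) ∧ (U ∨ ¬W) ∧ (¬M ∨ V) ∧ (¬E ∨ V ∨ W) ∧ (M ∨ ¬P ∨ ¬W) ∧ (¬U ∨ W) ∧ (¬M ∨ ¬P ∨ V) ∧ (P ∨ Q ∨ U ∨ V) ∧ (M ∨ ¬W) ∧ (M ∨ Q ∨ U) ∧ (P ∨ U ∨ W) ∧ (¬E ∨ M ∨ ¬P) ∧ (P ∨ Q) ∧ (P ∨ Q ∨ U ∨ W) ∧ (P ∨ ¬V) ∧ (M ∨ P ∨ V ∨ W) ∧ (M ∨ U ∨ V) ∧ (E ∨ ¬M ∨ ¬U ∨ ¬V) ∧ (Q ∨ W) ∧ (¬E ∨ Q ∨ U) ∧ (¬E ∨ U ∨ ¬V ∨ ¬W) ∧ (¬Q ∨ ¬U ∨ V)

E: True, V: True, Q: True, U: False, W: False, P: True, M: True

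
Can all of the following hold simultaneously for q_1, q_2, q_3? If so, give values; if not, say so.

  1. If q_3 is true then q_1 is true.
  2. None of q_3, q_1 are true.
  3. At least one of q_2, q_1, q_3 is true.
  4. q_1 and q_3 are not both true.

q_1 = False, q_2 = True, q_3 = False

  (1) q_3=F ⇒ q_1: vacuous ✓
  (2) {q_3, q_1}: 0 true — none ✓
  (3) {q_2, q_1, q_3}: 1 true — at least one ✓
  (4) q_1=F, q_3=F — not both ✓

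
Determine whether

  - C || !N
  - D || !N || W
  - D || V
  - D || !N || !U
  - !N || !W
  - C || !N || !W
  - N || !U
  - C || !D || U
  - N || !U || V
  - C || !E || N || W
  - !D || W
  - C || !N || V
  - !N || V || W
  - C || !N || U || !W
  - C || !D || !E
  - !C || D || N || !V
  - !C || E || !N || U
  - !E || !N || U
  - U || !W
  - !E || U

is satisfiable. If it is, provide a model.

U = False, W = False, N = False, E = False, D = False, C = False, V = True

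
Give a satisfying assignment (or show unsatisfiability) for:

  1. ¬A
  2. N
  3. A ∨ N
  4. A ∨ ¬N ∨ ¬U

Unit clause (¬A) forces A = False.
Unit clause (N) forces N = True.
In (A ∨ ¬N ∨ ¬U) only ¬U is left, so U = False.
Check each clause:
  (¬A): ¬A holds.
  (N): N holds.
  (A ∨ N): N holds.
  (A ∨ ¬N ∨ ¬U): ¬U holds.
All clauses satisfied.

N=T, U=F, A=F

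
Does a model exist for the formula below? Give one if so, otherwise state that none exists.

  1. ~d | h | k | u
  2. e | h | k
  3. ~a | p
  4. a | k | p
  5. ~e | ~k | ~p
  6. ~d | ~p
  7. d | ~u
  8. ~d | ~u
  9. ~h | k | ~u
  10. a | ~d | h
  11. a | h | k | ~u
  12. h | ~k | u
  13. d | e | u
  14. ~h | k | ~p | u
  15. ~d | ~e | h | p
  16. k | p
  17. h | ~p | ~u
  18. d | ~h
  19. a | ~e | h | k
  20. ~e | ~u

Set a = False.
Set k = True.
Set u = False.
  then (h | ~k | u) forces h = True.
  then (d | ~h) forces d = True.
  then (~d | ~p) forces p = False.
Set e = False.
All clauses satisfied.

a: False; k: True; u: False; e: False; h: True; p: False; d: True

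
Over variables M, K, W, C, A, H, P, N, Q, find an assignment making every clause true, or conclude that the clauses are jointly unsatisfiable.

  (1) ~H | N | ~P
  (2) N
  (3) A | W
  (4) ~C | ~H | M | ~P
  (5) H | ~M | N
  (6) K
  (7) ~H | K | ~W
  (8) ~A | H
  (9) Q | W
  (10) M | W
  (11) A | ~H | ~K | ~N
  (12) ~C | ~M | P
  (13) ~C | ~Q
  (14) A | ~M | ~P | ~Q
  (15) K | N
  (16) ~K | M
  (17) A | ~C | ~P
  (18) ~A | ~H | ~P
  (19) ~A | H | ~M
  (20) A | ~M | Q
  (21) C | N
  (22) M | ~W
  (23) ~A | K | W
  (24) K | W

M=T, K=T, W=T, C=F, A=T, H=T, P=F, N=T, Q=T

Unit clause (N) forces N = True.
Unit clause (K) forces K = True.
In (~K | M) only M is left, so M = True.
Set W = True.
Set C = False.
Set A = True.
  then (~A | H) forces H = True.
  then (~A | ~H | ~P) forces P = False.
Set Q = True.
All clauses satisfied.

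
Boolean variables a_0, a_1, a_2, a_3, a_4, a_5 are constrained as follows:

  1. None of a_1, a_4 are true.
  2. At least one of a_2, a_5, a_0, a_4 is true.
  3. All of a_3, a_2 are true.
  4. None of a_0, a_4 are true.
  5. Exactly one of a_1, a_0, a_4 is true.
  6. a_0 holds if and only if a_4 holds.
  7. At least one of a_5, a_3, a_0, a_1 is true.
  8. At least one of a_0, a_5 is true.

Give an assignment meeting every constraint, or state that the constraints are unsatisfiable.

Unsatisfiable — no assignment works.

Case a_0 = True:
  Constraint (4) is violated (a_0=T) — contradiction.
Case a_0 = False:
  (1) forces a_1 = False.
  (1) forces a_4 = False.
  Constraint (5) is violated (a_1=F, a_0=F, a_4=F) — contradiction.
Both cases fail — unsatisfiable.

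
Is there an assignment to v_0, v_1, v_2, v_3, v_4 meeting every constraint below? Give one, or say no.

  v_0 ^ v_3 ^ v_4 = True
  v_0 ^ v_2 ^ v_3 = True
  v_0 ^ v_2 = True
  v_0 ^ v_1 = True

v_0=F; v_1=T; v_2=T; v_3=F; v_4=T

v_0 ^ v_3 ^ v_4 = F ^ F ^ T = True ✓
v_0 ^ v_2 ^ v_3 = F ^ T ^ F = True ✓
v_0 ^ v_2 = F ^ T = True ✓
v_0 ^ v_1 = F ^ T = True ✓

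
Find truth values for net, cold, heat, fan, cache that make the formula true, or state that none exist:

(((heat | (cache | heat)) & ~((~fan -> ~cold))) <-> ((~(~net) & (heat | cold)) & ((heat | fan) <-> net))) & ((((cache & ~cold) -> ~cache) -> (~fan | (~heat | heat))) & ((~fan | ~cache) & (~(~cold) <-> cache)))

net = True, cold = False, heat = False, fan = False, cache = False

  ((heat | (cache | heat)) & ~((~fan -> ~cold))) <-> ((~(~net) & (heat | cold)) & ((heat | fan) <-> net)) = True
    (heat | (cache | heat)) & ~((~fan -> ~cold)) = False
      heat | (cache | heat) = False
        cache | heat = False
      ~((~fan -> ~cold)) = False
        ~fan -> ~cold = True
          ~fan = True
          ~cold = True
    (~(~net) & (heat | cold)) & ((heat | fan) <-> net) = False
      ~(~net) & (heat | cold) = False
        ~(~net) = True
          ~net = False
        heat | cold = False
      (heat | fan) <-> net = False
        heat | fan = False
  (((cache & ~cold) -> ~cache) -> (~fan | (~heat | heat))) & ((~fan | ~cache) & (~(~cold) <-> cache)) = True
    ((cache & ~cold) -> ~cache) -> (~fan | (~heat | heat)) = True
      (cache & ~cold) -> ~cache = True
        cache & ~cold = False
          ~cold = True
        ~cache = True
      ~fan | (~heat | heat) = True
        ~fan = True
        ~heat | heat = True
          ~heat = True
    (~fan | ~cache) & (~(~cold) <-> cache) = True
      ~fan | ~cache = True
        ~fan = True
        ~cache = True
      ~(~cold) <-> cache = True
        ~(~cold) = False
          ~cold = True
Both conjuncts True, so the formula holds.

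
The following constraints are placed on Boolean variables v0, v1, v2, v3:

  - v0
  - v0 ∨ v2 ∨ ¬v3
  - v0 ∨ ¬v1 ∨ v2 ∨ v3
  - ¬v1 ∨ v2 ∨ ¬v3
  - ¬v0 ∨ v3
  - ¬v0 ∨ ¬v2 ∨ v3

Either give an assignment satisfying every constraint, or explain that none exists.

v0: True; v1: False; v2: True; v3: True

Unit clause (v0) forces v0 = True.
In (¬v0 ∨ v3) only v3 is left, so v3 = True.
Set v1 = False.
Set v2 = True.
Check each clause:
  (v0): v0 holds.
  (v0 ∨ v2 ∨ ¬v3): v0 holds.
  (v0 ∨ ¬v1 ∨ v2 ∨ v3): v0 holds.
  (¬v1 ∨ v2 ∨ ¬v3): ¬v1 holds.
  (¬v0 ∨ v3): v3 holds.
  (¬v0 ∨ ¬v2 ∨ v3): v3 holds.
All clauses satisfied.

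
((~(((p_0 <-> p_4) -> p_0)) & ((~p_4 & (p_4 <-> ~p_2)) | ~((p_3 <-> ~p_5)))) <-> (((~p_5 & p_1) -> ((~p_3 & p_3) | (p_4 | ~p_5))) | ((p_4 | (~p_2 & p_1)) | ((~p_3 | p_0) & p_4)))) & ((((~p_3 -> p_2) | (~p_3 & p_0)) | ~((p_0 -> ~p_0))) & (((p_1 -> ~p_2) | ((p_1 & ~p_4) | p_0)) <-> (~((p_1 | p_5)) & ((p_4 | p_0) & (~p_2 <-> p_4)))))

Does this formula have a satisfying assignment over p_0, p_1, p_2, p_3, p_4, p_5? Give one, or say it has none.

Case p_0 = True: the formula simplifies to ~((((~p_5 & p_1) -> ((~p_3 & p_3) | (p_4 | ~p_5))) | ((p_4 | (~p_2 & p_1)) | p_4))) & (~((p_1 | p_5)) & (~p_2 <-> p_4)).
  p_1 = True: the conjunct ~((p_1 | p_5)) becomes ~((True | p_5)) = False.
  p_1 = False: the conjunct ~((((~p_5 & p_1) -> ((~p_3 & p_3) | (p_4 | ~p_5))) | ((p_4 | (~p_2 & p_1)) | p_4))) becomes ~((True | (p_4 | p_4))) = False.
Case p_0 = False: the formula simplifies to ((~p_4 & ((~p_4 & (p_4 <-> ~p_2)) | ~((p_3 <-> ~p_5)))) <-> (((~p_5 & p_1) -> ((~p_3 & p_3) | (p_4 | ~p_5))) | ((p_4 | (~p_2 & p_1)) | (~p_3 & p_4)))) & ((~p_3 -> p_2) & (((p_1 -> ~p_2) | (p_1 & ~p_4)) <-> (~((p_1 | p_5)) & (p_4 & (~p_2 <-> p_4))))).
  p_4 = True: the conjunct (~p_4 & ((~p_4 & (p_4 <-> ~p_2)) | ~((p_3 <-> ~p_5)))) <-> (((~p_5 & p_1) -> ((~p_3 & p_3) | (p_4 | ~p_5))) | ((p_4 | (~p_2 & p_1)) | (~p_3 & p_4))) becomes (False & ~((p_3 <-> ~p_5))) <-> (True | True) = False.
  p_4 = False: simplifies to ((p_2 | ~((p_3 <-> ~p_5))) <-> (((~p_5 & p_1) -> ((~p_3 & p_3) | ~p_5)) | (~p_2 & p_1))) & ((~p_3 -> p_2) & ~(((p_1 -> ~p_2) | p_1))).
    p_1 = True: the conjunct ~(((p_1 -> ~p_2) | p_1)) becomes ~((~p_2 | True)) = False.
    p_1 = False: the conjunct ~(((p_1 -> ~p_2) | p_1)) becomes ~((True | False)) = False.
Both cases fail — unsatisfiable.

Unsatisfiable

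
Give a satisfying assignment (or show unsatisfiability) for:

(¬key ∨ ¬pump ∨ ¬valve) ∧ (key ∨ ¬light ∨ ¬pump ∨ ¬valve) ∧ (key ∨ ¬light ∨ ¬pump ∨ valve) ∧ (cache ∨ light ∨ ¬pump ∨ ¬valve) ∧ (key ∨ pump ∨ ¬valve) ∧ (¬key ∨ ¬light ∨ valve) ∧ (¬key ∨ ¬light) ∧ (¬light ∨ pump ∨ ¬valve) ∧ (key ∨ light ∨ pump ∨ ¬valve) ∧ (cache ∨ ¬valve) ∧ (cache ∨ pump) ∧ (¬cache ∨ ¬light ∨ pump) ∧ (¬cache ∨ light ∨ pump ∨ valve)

pump = True; cache = True; valve = True; light = False; key = False

Set pump = True.
Set cache = True.
Set valve = True.
  then (¬key ∨ ¬pump ∨ ¬valve) forces key = False.
  then (key ∨ ¬light ∨ ¬pump ∨ ¬valve) forces light = False.
All clauses satisfied.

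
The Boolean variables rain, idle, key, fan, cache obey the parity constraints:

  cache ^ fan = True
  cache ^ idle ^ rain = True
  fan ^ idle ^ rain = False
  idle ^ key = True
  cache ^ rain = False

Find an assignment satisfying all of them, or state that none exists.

rain = True; idle = True; key = False; fan = False; cache = True

cache ^ fan = T ^ F = True ✓
cache ^ idle ^ rain = T ^ T ^ T = True ✓
fan ^ idle ^ rain = F ^ T ^ T = False ✓
idle ^ key = T ^ F = True ✓
cache ^ rain = T ^ T = False ✓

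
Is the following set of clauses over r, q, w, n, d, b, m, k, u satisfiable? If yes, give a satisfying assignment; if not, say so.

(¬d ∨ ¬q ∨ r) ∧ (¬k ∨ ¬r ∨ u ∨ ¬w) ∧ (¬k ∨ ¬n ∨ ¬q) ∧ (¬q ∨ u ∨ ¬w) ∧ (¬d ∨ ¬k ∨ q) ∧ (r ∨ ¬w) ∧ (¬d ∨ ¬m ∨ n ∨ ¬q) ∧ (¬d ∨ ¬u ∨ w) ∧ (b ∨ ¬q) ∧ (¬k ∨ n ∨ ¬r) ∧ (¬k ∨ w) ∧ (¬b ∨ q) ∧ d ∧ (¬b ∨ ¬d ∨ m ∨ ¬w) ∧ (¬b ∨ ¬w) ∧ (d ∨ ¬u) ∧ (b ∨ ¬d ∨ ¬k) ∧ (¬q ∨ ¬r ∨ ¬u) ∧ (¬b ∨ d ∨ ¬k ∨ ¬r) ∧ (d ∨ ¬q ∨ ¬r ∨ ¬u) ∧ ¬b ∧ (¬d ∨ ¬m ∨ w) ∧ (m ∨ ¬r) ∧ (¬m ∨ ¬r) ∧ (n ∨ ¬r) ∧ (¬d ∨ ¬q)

r: False, q: False, w: False, n: False, d: True, b: False, m: False, k: False, u: False

Unit clause (d) forces d = True.
Unit clause (¬b) forces b = False.
In (¬d ∨ ¬q) only ¬q is left, so q = False.
In (¬d ∨ ¬k ∨ q) only ¬k is left, so k = False.
Set r = False.
  then (r ∨ ¬w) forces w = False.
  then (¬d ∨ ¬u ∨ w) forces u = False.
  then (¬d ∨ ¬m ∨ w) forces m = False.
Set n = False.
All clauses satisfied.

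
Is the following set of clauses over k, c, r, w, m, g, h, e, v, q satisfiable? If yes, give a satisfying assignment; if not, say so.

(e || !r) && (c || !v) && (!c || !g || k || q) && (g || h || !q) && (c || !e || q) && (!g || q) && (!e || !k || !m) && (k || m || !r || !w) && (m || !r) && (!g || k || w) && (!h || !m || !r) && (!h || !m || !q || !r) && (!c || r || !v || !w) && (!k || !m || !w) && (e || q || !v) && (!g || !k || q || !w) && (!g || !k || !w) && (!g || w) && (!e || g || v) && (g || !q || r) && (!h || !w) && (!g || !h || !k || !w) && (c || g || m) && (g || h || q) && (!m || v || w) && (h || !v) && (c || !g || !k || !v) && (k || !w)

Set k = True.
Set c = True.
Try r = True:
  (e || !r) forces e = True.
  (!e || !k || !m) forces m = False.
  clause (m || !r) is falsified — backtrack.
So r = False.
Set w = False.
  then (!g || w) forces g = False.
  then (g || !q || r) forces q = False.
  then (g || h || q) forces h = True.
Set m = False.
Set e = True.
  then (!e || g || v) forces v = True.
All clauses satisfied.

k = True; c = True; r = False; w = False; m = False; g = False; h = True; e = True; v = True; q = False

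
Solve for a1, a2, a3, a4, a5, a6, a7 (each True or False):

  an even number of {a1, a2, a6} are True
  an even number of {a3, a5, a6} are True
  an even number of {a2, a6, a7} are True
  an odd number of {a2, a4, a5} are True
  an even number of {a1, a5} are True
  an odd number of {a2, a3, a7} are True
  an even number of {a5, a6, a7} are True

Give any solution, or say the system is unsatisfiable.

a1=T; a2=T; a3=T; a4=T; a5=T; a6=F; a7=T

{a1, a2, a6}: 2 true → even ✓
{a3, a5, a6}: 2 true → even ✓
{a2, a6, a7}: 2 true → even ✓
{a2, a4, a5}: 3 true → odd ✓
{a1, a5}: 2 true → even ✓
{a2, a3, a7}: 3 true → odd ✓
{a5, a6, a7}: 2 true → even ✓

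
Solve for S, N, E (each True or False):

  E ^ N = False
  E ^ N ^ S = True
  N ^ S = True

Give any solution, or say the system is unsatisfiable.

S = True, N = False, E = False

E ^ N = F ^ F = False ✓
E ^ N ^ S = F ^ F ^ T = True ✓
N ^ S = F ^ T = True ✓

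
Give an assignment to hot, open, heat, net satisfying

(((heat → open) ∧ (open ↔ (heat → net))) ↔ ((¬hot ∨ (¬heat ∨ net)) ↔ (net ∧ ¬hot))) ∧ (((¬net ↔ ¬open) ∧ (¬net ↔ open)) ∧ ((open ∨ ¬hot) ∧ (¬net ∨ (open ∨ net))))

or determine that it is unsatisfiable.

Case net = True: the formula simplifies to (((heat → open) ∧ open) ↔ ¬hot) ∧ ((open ∧ ¬open) ∧ (open ∨ ¬hot)).
  open = True: the conjunct ¬open is False.
  open = False: the conjunct open is False.
Case net = False: the formula simplifies to (((heat → open) ∧ (open ↔ ¬heat)) ↔ ¬((¬hot ∨ ¬heat))) ∧ ((¬open ∧ open) ∧ (open ∨ ¬hot)).
  open = True: the conjunct ¬open is False.
  open = False: the conjunct open is False.
Both cases fail — unsatisfiable.

No satisfying assignment exists.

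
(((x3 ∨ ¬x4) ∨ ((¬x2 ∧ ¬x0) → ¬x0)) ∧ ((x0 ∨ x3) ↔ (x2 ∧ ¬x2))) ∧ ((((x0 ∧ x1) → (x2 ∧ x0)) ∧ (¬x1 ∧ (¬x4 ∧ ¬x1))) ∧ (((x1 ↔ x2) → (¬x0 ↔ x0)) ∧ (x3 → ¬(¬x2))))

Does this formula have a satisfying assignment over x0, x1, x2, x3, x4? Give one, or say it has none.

x0: False, x1: False, x2: True, x3: False, x4: False

  ((x3 ∨ ¬x4) ∨ ((¬x2 ∧ ¬x0) → ¬x0)) ∧ ((x0 ∨ x3) ↔ (x2 ∧ ¬x2)) = True
    (x3 ∨ ¬x4) ∨ ((¬x2 ∧ ¬x0) → ¬x0) = True
      x3 ∨ ¬x4 = True
        ¬x4 = True
      (¬x2 ∧ ¬x0) → ¬x0 = True
        ¬x2 ∧ ¬x0 = False
          ¬x2 = False
          ¬x0 = True
        ¬x0 = True
    (x0 ∨ x3) ↔ (x2 ∧ ¬x2) = True
      x0 ∨ x3 = False
      x2 ∧ ¬x2 = False
        ¬x2 = False
  (((x0 ∧ x1) → (x2 ∧ x0)) ∧ (¬x1 ∧ (¬x4 ∧ ¬x1))) ∧ (((x1 ↔ x2) → (¬x0 ↔ x0)) ∧ (x3 → ¬(¬x2))) = True
    ((x0 ∧ x1) → (x2 ∧ x0)) ∧ (¬x1 ∧ (¬x4 ∧ ¬x1)) = True
      (x0 ∧ x1) → (x2 ∧ x0) = True
        x0 ∧ x1 = False
        x2 ∧ x0 = False
      ¬x1 ∧ (¬x4 ∧ ¬x1) = True
        ¬x1 = True
        ¬x4 ∧ ¬x1 = True
          ¬x4 = True
          ¬x1 = True
    ((x1 ↔ x2) → (¬x0 ↔ x0)) ∧ (x3 → ¬(¬x2)) = True
      (x1 ↔ x2) → (¬x0 ↔ x0) = True
        x1 ↔ x2 = False
        ¬x0 ↔ x0 = False
          ¬x0 = True
      x3 → ¬(¬x2) = True
        ¬(¬x2) = True
          ¬x2 = False
Both conjuncts True, so the formula holds.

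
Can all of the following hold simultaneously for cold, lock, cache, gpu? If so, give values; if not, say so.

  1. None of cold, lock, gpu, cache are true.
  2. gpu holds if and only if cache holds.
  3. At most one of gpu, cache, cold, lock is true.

cold = False, lock = False, cache = False, gpu = False

  (1) {cold, lock, gpu, cache}: 0 true — none ✓
  (2) gpu=F, cache=F — same ✓
  (3) {gpu, cache, cold, lock}: 0 true — at most one ✓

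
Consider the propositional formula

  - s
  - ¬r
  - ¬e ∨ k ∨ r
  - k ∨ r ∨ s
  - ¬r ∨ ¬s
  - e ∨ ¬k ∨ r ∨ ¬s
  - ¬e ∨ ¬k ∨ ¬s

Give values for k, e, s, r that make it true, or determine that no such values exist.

k = False, e = False, s = True, r = False

Unit clause (s) forces s = True.
Unit clause (¬r) forces r = False.
Try k = True:
  (e ∨ ¬k ∨ r ∨ ¬s) forces e = True.
  clause (¬e ∨ ¬k ∨ ¬s) is falsified — backtrack.
So k = False.
  then (¬e ∨ k ∨ r) forces e = False.
Check each clause:
  (s): s holds.
  (¬r): ¬r holds.
  (¬e ∨ k ∨ r): ¬e holds.
  (k ∨ r ∨ s): s holds.
  (¬r ∨ ¬s): ¬r holds.
  (e ∨ ¬k ∨ r ∨ ¬s): ¬k holds.
  (¬e ∨ ¬k ∨ ¬s): ¬e holds.
All clauses satisfied.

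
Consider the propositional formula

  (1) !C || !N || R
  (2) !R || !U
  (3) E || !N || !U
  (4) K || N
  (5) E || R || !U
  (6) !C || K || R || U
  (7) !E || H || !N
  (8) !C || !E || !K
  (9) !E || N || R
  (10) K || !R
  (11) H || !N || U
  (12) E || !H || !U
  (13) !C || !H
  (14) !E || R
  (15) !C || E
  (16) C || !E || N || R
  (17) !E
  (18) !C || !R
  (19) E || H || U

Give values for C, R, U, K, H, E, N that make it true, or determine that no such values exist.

C = False; R = True; U = False; K = True; H = True; E = False; N = False

Unit clause (!E) forces E = False.
In (!C || E) only !C is left, so C = False.
Set R = True.
  then (!R || !U) forces U = False.
  then (K || !R) forces K = True.
  then (E || H || U) forces H = True.
Set N = False.
All clauses satisfied.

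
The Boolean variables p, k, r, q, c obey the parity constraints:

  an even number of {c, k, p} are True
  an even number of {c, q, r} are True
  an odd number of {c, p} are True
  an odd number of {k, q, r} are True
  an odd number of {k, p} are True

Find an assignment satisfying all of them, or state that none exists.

No satisfying assignment exists.

Adding constraints 2, 3, 4, 5 mod 2: every variable appears an even number of times on the left, so the left side is 0.
But the right sides sum to 1 (mod 2). 0 ≠ 1 — the system is inconsistent.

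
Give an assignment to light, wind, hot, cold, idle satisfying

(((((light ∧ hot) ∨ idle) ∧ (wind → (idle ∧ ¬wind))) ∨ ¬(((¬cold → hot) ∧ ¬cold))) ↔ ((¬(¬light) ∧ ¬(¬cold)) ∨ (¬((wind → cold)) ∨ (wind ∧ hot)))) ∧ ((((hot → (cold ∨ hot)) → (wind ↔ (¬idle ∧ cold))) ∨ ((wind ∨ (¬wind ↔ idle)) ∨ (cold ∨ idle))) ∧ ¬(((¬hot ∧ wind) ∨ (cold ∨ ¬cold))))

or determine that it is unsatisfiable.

The conjunct ¬(((¬hot ∧ wind) ∨ (cold ∨ ¬cold))) is unsatisfiable on its own:
  wind=F, hot=F, cold=F: evaluates to False.
  wind=F, hot=F, cold=T: evaluates to False.
  wind=F, hot=T, cold=F: evaluates to False.
  wind=F, hot=T, cold=T: evaluates to False.
  wind=T, hot=F, cold=F: evaluates to False.
  wind=T, hot=F, cold=T: evaluates to False.
  wind=T, hot=T, cold=F: evaluates to False.
  wind=T, hot=T, cold=T: evaluates to False.
So the whole conjunction is unsatisfiable.

UNSATISFIABLE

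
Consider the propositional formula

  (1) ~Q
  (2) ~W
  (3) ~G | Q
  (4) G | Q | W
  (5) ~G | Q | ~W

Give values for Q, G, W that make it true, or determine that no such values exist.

Unsatisfiable

Case Q = True:
  Clause (~Q) is falsified — contradiction.
Case Q = False:
  (~W) forces W = False.
  (~G | Q) forces G = False.
  Clause (G | Q | W) is falsified — contradiction.
Both cases fail, so the formula is unsatisfiable.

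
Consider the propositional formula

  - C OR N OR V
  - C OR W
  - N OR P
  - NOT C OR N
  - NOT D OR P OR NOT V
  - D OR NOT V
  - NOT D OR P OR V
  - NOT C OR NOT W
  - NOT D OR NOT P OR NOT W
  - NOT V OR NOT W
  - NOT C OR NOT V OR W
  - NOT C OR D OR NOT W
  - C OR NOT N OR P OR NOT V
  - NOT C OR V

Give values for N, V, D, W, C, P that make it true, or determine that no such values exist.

N=T, V=F, D=F, W=T, C=F, P=F

Set N = True.
Set V = False.
  then (NOT C OR V) forces C = False.
  then (C OR W) forces W = True.
Try D = True:
  (NOT D OR P OR V) forces P = True.
  clause (NOT D OR NOT P OR NOT W) is falsified — backtrack.
So D = False.
Set P = False.
All clauses satisfied.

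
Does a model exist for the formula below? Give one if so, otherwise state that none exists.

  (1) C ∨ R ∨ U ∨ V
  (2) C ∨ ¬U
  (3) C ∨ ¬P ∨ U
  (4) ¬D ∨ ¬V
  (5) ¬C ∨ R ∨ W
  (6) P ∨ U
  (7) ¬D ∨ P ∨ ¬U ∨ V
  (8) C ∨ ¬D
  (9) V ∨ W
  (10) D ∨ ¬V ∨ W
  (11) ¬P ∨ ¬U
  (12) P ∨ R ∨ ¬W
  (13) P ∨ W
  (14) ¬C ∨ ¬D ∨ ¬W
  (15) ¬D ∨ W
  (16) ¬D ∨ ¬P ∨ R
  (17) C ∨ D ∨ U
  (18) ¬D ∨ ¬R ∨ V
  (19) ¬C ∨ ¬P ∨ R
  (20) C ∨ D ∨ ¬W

C=T, R=T, V=T, P=F, W=T, D=F, U=T

Try C = False:
  (C ∨ ¬U) forces U = False.
  (C ∨ ¬P ∨ U) forces P = False.
  clause (P ∨ U) is falsified — backtrack.
So C = True.
Set R = True.
Set V = True.
  then (¬D ∨ ¬V) forces D = False.
  then (D ∨ ¬V ∨ W) forces W = True.
Set P = False.
  then (P ∨ U) forces U = True.
All clauses satisfied.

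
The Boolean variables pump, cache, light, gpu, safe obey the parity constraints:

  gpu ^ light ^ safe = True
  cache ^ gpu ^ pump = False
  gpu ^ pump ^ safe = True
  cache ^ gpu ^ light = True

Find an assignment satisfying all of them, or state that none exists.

Adding constraints 1, 2, 3, 4 mod 2: every variable appears an even number of times on the left, so the left side is 0.
But the right sides sum to 1 (mod 2). 0 ≠ 1 — the system is inconsistent.

Unsatisfiable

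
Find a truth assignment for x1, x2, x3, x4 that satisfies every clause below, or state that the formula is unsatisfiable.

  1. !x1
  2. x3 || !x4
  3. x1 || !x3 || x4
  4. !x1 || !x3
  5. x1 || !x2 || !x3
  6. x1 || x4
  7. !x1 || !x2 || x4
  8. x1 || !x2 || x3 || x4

x1 = False, x2 = False, x3 = True, x4 = True

Unit clause (!x1) forces x1 = False.
In (x1 || x4) only x4 is left, so x4 = True.
In (x3 || !x4) only x3 is left, so x3 = True.
In (x1 || !x2 || !x3) only !x2 is left, so x2 = False.
All clauses satisfied.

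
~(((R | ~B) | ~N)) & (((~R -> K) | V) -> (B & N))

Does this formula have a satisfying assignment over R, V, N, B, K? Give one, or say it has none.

R=F, V=F, N=T, B=T, K=F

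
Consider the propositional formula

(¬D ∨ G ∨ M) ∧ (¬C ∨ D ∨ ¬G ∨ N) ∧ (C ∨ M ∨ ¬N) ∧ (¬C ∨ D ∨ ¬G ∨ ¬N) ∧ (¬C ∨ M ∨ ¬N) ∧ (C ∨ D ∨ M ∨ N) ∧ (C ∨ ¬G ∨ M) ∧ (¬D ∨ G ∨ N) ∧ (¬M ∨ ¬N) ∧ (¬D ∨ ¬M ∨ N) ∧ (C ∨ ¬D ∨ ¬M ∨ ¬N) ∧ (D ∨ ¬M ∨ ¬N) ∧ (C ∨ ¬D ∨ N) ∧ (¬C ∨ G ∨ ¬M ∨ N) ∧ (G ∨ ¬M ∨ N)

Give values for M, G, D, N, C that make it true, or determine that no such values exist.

M=F, G=T, D=T, N=F, C=T

Set M = False.
Set G = True.
  then (C ∨ ¬G ∨ M) forces C = True.
  then (¬C ∨ M ∨ ¬N) forces N = False.
  then (¬C ∨ D ∨ ¬G ∨ N) forces D = True.
All clauses satisfied.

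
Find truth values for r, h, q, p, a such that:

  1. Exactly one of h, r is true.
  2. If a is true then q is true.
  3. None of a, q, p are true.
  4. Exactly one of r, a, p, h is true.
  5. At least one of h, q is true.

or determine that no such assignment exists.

r = False, h = True, q = False, p = False, a = False

  (1) {h, r}: 1 true — exactly one ✓
  (2) a=F ⇒ q: vacuous ✓
  (3) {a, q, p}: 0 true — none ✓
  (4) {r, a, p, h}: 1 true — exactly one ✓
  (5) {h, q}: 1 true — at least one ✓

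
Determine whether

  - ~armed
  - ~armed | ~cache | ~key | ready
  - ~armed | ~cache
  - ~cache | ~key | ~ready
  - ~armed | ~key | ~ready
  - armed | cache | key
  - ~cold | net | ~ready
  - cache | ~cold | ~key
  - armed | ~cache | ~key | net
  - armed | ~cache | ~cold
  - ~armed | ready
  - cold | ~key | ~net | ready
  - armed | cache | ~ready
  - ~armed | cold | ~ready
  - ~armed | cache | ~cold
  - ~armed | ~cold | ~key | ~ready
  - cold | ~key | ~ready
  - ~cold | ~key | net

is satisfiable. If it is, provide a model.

armed=F; key=F; net=T; ready=T; cache=T; cold=F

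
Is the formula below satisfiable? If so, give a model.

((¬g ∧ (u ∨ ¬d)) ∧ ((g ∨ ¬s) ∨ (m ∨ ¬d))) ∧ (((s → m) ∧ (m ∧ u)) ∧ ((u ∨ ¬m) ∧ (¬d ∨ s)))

s = True, d = False, u = True, m = True, g = False

  (¬g ∧ (u ∨ ¬d)) ∧ ((g ∨ ¬s) ∨ (m ∨ ¬d)) = True
    ¬g ∧ (u ∨ ¬d) = True
      ¬g = True
      u ∨ ¬d = True
        ¬d = True
    (g ∨ ¬s) ∨ (m ∨ ¬d) = True
      g ∨ ¬s = False
        ¬s = False
      m ∨ ¬d = True
        ¬d = True
  ((s → m) ∧ (m ∧ u)) ∧ ((u ∨ ¬m) ∧ (¬d ∨ s)) = True
    (s → m) ∧ (m ∧ u) = True
      s → m = True
      m ∧ u = True
    (u ∨ ¬m) ∧ (¬d ∨ s) = True
      u ∨ ¬m = True
        ¬m = False
      ¬d ∨ s = True
        ¬d = True
Both conjuncts True, so the formula holds.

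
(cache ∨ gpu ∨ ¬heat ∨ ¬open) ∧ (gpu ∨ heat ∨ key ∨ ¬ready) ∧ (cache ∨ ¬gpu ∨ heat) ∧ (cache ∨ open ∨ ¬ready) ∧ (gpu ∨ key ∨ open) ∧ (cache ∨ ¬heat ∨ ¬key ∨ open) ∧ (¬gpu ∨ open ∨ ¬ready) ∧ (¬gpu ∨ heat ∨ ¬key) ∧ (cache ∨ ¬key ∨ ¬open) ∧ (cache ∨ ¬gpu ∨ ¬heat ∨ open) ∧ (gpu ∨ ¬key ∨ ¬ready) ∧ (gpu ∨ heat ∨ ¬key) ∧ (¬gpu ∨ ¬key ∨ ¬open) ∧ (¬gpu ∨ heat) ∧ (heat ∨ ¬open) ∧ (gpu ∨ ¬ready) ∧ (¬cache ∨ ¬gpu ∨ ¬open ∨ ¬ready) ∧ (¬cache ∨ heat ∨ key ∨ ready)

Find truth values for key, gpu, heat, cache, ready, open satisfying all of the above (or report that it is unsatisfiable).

Set key = False.
Set gpu = True.
  then (¬gpu ∨ heat) forces heat = True.
Set cache = False.
  then (cache ∨ ¬gpu ∨ ¬heat ∨ open) forces open = True.
Set ready = True.
All clauses satisfied.

key = False; gpu = True; heat = True; cache = False; ready = True; open = True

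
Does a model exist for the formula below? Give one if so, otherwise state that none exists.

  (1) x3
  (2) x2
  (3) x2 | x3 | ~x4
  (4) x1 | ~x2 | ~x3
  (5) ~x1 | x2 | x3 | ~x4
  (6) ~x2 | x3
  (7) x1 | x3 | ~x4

Unit clause (x3) forces x3 = True.
Unit clause (x2) forces x2 = True.
In (x1 | ~x2 | ~x3) only x1 is left, so x1 = True.
Set x4 = False.
Check each clause:
  (x3): x3 holds.
  (x2): x2 holds.
  (x2 | x3 | ~x4): x2 holds.
  (x1 | ~x2 | ~x3): x1 holds.
  (~x1 | x2 | x3 | ~x4): x2 holds.
  (~x2 | x3): x3 holds.
  (x1 | x3 | ~x4): x1 holds.
All clauses satisfied.

x1=T, x2=T, x3=T, x4=F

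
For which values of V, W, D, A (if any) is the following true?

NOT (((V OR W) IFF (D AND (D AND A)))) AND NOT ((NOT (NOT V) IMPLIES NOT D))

V=T; W=T; D=T; A=F

  NOT (((V OR W) IFF (D AND (D AND A)))) = True
    (V OR W) IFF (D AND (D AND A)) = False
      V OR W = True
      D AND (D AND A) = False
        D AND A = False
  NOT ((NOT (NOT V) IMPLIES NOT D)) = True
    NOT (NOT V) IMPLIES NOT D = False
      NOT (NOT V) = True
        NOT V = False
      NOT D = False
Both conjuncts True, so the formula holds.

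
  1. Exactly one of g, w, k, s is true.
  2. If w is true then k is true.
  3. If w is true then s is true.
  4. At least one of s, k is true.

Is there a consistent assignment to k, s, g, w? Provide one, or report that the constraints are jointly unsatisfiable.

k = False, s = True, g = False, w = False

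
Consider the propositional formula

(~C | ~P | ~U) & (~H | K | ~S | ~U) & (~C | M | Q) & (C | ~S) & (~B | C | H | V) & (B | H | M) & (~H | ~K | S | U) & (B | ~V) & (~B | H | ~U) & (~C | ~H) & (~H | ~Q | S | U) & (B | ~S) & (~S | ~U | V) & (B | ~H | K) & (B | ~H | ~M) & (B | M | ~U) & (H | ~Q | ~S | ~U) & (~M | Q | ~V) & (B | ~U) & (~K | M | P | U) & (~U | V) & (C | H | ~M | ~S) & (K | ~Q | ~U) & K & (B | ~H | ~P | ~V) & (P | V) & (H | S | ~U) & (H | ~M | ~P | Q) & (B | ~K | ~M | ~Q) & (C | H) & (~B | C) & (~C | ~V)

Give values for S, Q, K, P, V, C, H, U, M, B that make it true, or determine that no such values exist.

S = True; Q = True; K = True; P = True; V = False; C = True; H = False; U = False; M = False; B = True

Unit clause (K) forces K = True.
Set S = True.
  then (C | ~S) forces C = True.
  then (~C | ~H) forces H = False.
  then (B | ~S) forces B = True.
  then (~C | ~V) forces V = False.
  then (~B | H | ~U) forces U = False.
  then (P | V) forces P = True.
Try Q = False:
  (~C | M | Q) forces M = True.
  clause (H | ~M | ~P | Q) is falsified — backtrack.
So Q = True.
Set M = False.
All clauses satisfied.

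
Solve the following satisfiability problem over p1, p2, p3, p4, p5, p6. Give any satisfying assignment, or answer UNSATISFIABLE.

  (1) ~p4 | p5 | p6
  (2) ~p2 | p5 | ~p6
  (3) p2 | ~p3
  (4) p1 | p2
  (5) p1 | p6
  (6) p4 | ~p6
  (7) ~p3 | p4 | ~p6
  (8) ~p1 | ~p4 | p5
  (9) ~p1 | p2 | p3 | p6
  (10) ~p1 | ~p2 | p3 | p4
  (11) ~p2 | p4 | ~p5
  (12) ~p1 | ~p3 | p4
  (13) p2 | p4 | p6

p1=T, p2=T, p3=T, p4=T, p5=T, p6=T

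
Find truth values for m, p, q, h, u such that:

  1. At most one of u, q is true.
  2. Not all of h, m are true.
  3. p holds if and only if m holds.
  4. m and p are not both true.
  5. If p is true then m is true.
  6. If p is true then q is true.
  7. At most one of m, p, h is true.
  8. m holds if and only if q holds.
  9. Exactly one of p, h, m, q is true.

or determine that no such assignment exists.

m: False, p: False, q: False, h: True, u: False

  (1) {u, q}: 0 true — at most one ✓
  (2) {h, m}: 1/2 true — not all ✓
  (3) p=F, m=F — same ✓
  (4) m=F, p=F — not both ✓
  (5) p=F ⇒ m: vacuous ✓
  (6) p=F ⇒ q: vacuous ✓
  (7) {m, p, h}: 1 true — at most one ✓
  (8) m=F, q=F — same ✓
  (9) {p, h, m, q}: 1 true — exactly one ✓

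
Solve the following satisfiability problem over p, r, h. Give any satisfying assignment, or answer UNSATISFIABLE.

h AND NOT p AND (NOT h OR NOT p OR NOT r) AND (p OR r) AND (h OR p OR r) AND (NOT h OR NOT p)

p = False; r = True; h = True

Unit clause (h) forces h = True.
Unit clause (NOT p) forces p = False.
In (p OR r) only r is left, so r = True.
Check each clause:
  (h): h holds.
  (NOT p): NOT p holds.
  (NOT h OR NOT p OR NOT r): NOT p holds.
  (p OR r): r holds.
  (h OR p OR r): h holds.
  (NOT h OR NOT p): NOT p holds.
All clauses satisfied.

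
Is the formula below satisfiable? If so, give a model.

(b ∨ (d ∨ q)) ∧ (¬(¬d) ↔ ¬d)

The conjunct ¬(¬d) ↔ ¬d is unsatisfiable on its own:
  d=F: evaluates to False.
  d=T: evaluates to False.
So the whole conjunction is unsatisfiable.

No satisfying assignment exists.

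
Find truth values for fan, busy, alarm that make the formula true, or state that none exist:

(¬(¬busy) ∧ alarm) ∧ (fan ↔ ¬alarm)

fan=F; busy=T; alarm=T

  ¬(¬busy) ∧ alarm = True
    ¬(¬busy) = True
      ¬busy = False
  fan ↔ ¬alarm = True
    ¬alarm = False
Both conjuncts True, so the formula holds.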